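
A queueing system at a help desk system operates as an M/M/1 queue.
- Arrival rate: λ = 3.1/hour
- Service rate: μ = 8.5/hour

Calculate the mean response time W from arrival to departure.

First, compute utilization: ρ = λ/μ = 3.1/8.5 = 0.3647
For M/M/1: W = 1/(μ-λ)
W = 1/(8.5-3.1) = 1/5.40
W = 0.1852 hours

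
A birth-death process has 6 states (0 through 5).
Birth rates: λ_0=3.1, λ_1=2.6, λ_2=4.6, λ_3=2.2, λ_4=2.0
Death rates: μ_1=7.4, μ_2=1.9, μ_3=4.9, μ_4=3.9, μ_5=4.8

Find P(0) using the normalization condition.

Ratios P(n)/P(0) = (λ₀···λₙ₋₁)/(μ₁···μₙ):
P(1)/P(0) = (3.1)/(7.4) = 0.41892
P(2)/P(0) = (3.1×2.6)/(7.4×1.9) = 0.57326
P(3)/P(0) = (3.1×2.6×4.6)/(7.4×1.9×4.9) = 0.53816
P(4)/P(0) = (3.1×2.6×4.6×2.2)/(7.4×1.9×4.9×3.9) = 0.30358
P(5)/P(0) = (3.1×2.6×4.6×2.2×2.0)/(7.4×1.9×4.9×3.9×4.8) = 0.12649

Normalization: ∑ P(n) = 1
P(0) × (1.0000 + 0.41892 + 0.57326 + 0.53816 + 0.30358 + 0.12649) = 1
P(0) × 2.9604 = 1
P(0) = 1/2.9604 = 0.3378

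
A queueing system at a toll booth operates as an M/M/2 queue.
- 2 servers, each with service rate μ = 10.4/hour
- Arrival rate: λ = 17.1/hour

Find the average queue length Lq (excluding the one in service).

Traffic intensity: ρ = λ/(cμ) = 17.1/(2×10.4) = 0.8221
Since ρ = 0.8221 < 1, system is stable.
Offered load a = λ/μ = cρ = 17.1/10.4 = 1.6442
P₀ = [ Σₙ₌₀^1 aⁿ/n! + a^2/(2!(1-ρ)) ]⁻¹
Σ = a^0/0! + a^1/1! = 1.0000 + 1.6442 = 2.6442
a^2/(2!(1-ρ)) = 2.70349/(2 × 0.177885) = 7.5990
P₀ = 1/(2.6442 + 7.5990) = 0.09763
Lq = P₀·a^2·ρ / (2!(1-ρ)²) = 0.097625 × 2.7035 × 0.82212 / (2 × 0.031643) = 3.4286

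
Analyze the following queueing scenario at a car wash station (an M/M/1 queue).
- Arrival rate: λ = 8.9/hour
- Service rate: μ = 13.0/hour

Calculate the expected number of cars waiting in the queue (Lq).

ρ = λ/μ = 8.9/13.0 = 0.6846
For M/M/1: Lq = λ²/(μ(μ-λ))
Lq = 79.21/(13.0 × 4.10)
Lq = 1.4861 cars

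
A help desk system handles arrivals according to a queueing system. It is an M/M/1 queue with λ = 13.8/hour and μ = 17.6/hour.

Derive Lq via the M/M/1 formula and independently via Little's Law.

Method 1 (direct): Lq = λ²/(μ(μ-λ)) = 190.44/(17.6 × 3.80) = 2.8475

Method 2 (Little's Law):
W = 1/(μ-λ) = 1/3.80 = 0.26316
Wq = W - 1/μ = 0.26316 - 0.056818 = 0.20634
Lq = λWq = 13.8 × 0.20634 = 2.8475 ✔ (matches Method 1)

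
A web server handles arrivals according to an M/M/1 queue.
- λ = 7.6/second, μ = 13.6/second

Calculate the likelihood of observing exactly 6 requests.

ρ = λ/μ = 7.6/13.6 = 0.55882
P(n) = (1-ρ)ρⁿ
P(6) = (1-0.55882) × 0.55882^6
P(6) = 0.44118 × 0.030453
P(6) = 0.01344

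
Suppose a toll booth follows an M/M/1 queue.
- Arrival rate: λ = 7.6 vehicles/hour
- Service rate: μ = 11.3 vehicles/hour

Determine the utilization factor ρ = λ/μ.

Server utilization: ρ = λ/μ
ρ = 7.6/11.3 = 0.6726
The server is busy 67.26% of the time.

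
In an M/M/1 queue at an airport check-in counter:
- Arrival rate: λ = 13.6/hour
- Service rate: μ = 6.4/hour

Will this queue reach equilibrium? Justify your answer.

Stability requires ρ = λ/(cμ) < 1
ρ = 13.6/(1 × 6.4) = 13.6/6.40 = 2.1250
Since 2.1250 ≥ 1, the system is UNSTABLE.
Queue grows without bound. Need μ > λ = 13.6.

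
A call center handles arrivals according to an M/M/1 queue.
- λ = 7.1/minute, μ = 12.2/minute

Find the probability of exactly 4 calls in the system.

ρ = λ/μ = 7.1/12.2 = 0.58197
P(n) = (1-ρ)ρⁿ
P(4) = (1-0.58197) × 0.58197^4
P(4) = 0.41803 × 0.11471
P(4) = 0.04795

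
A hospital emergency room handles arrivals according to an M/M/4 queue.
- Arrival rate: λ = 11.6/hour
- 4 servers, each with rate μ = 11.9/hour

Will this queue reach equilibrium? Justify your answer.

Stability requires ρ = λ/(cμ) < 1
ρ = 11.6/(4 × 11.9) = 11.6/47.60 = 0.2437
Since 0.2437 < 1, the system is STABLE.
The servers are busy 24.37% of the time.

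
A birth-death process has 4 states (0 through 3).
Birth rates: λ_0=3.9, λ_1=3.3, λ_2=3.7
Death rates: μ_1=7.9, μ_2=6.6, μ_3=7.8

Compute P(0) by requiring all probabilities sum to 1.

Ratios P(n)/P(0) = (λ₀···λₙ₋₁)/(μ₁···μₙ):
P(1)/P(0) = (3.9)/(7.9) = 0.4937
P(2)/P(0) = (3.9×3.3)/(7.9×6.6) = 0.2468
P(3)/P(0) = (3.9×3.3×3.7)/(7.9×6.6×7.8) = 0.1171

Normalization: ∑ P(n) = 1
P(0) × (1.0000 + 0.4937 + 0.2468 + 0.1171) = 1
P(0) × 1.8576 = 1
P(0) = 1/1.8576 = 0.5383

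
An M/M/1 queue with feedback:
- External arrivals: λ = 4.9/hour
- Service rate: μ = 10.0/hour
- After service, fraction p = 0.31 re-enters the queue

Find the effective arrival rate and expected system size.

Effective arrival rate: λ_eff = λ/(1-p) = 4.9/(1-0.31) = 4.9/0.69 = 7.10145
ρ = λ_eff/μ = 7.10145/10.0 = 0.710145
L = ρ/(1-ρ) = 0.710145/(1-0.710145) = 2.4500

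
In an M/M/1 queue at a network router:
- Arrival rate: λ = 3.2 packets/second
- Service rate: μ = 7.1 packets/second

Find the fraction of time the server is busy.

Server utilization: ρ = λ/μ
ρ = 3.2/7.1 = 0.4507
The server is busy 45.07% of the time.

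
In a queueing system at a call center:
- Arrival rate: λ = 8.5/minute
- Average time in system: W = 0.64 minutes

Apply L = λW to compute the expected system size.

Little's Law: L = λW
L = 8.5 × 0.64 = 5.4400 calls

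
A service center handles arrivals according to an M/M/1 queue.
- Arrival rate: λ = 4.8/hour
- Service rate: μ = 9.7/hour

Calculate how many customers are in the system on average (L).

ρ = λ/μ = 4.8/9.7 = 0.4948
For M/M/1: L = λ/(μ-λ)
L = 4.8/(9.7-4.8) = 4.8/4.90
L = 0.9796 customers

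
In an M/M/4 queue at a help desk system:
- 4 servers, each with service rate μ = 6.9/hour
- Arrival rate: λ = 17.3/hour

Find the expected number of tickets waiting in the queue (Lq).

Traffic intensity: ρ = λ/(cμ) = 17.3/(4×6.9) = 0.6268
Since ρ = 0.6268 < 1, system is stable.
Offered load a = λ/μ = cρ = 17.3/6.9 = 2.5072
P₀ = [ Σₙ₌₀^3 aⁿ/n! + a^4/(4!(1-ρ)) ]⁻¹
Σ = a^0/0! + a^1/1! + a^2/2! + a^3/3! = 1.00000 + 2.50725 + 3.14314 + 2.62688 = 9.2773
a^4/(4!(1-ρ)) = 39.5174/(24 × 0.37319) = 4.4121
P₀ = 1/(9.2773 + 4.4121) = 0.07305
Lq = P₀·a^4·ρ / (4!(1-ρ)²) = 0.073049 × 39.5174 × 0.62681 / (24 × 0.13927) = 0.5413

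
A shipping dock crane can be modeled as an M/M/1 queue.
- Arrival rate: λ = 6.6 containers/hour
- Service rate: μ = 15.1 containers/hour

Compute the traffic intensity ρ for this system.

Server utilization: ρ = λ/μ
ρ = 6.6/15.1 = 0.4371
The server is busy 43.71% of the time.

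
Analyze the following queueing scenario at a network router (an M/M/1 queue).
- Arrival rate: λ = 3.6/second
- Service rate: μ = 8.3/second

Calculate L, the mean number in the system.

ρ = λ/μ = 3.6/8.3 = 0.4337
For M/M/1: L = λ/(μ-λ)
L = 3.6/(8.3-3.6) = 3.6/4.70
L = 0.7660 packets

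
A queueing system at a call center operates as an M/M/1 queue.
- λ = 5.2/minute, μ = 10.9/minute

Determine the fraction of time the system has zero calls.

ρ = λ/μ = 5.2/10.9 = 0.4771
P(0) = 1 - ρ = 1 - 0.4771 = 0.5229
The server is idle 52.29% of the time.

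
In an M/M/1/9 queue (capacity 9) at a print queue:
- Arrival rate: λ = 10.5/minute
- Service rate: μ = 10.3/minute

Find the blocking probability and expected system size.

ρ = λ/μ = 10.5/10.3 = 1.01942
P₀ = (1-ρ)/(1-ρ^(K+1)) = (1-1.01942)/(1-1.01942^10) = -0.019420/-0.21208 = 0.09157
P_K = P₀×ρ^K = 0.09157 × 1.01942^9 = 0.09157 × 1.1890 = 0.1089
Blocking probability P_9 = 0.1089 (10.89%)
L = ρ[1 - (K+1)ρ^K + Kρ^(K+1)] / [(1-ρ)(1-ρ^(K+1))]
L = 1.01942 × (1 - 10×1.1889904 + 9×1.2120806) / ((1 - 1.01942) × (1 - 1.2120806)) = 4.6586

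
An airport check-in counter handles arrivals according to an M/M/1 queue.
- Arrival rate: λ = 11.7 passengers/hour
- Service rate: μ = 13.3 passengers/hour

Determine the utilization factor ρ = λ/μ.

Server utilization: ρ = λ/μ
ρ = 11.7/13.3 = 0.8797
The server is busy 87.97% of the time.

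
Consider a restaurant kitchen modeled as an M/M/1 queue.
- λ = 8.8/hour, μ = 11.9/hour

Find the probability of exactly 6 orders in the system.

ρ = λ/μ = 8.8/11.9 = 0.7395
P(n) = (1-ρ)ρⁿ
P(6) = (1-0.7395) × 0.7395^6
P(6) = 0.26050 × 0.16354
P(6) = 0.04260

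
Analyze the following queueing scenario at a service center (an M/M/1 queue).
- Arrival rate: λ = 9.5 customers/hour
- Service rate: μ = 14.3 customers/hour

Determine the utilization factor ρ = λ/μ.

Server utilization: ρ = λ/μ
ρ = 9.5/14.3 = 0.6643
The server is busy 66.43% of the time.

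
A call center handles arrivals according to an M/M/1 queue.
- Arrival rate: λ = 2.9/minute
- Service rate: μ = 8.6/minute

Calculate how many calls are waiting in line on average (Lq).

ρ = λ/μ = 2.9/8.6 = 0.3372
For M/M/1: Lq = λ²/(μ(μ-λ))
Lq = 8.41/(8.6 × 5.70)
Lq = 0.1716 calls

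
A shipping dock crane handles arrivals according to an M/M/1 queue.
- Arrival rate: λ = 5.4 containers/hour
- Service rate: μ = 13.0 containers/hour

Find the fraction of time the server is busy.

Server utilization: ρ = λ/μ
ρ = 5.4/13.0 = 0.4154
The server is busy 41.54% of the time.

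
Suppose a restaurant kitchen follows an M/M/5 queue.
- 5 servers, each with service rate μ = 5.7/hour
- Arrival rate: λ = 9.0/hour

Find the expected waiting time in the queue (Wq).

Traffic intensity: ρ = λ/(cμ) = 9.0/(5×5.7) = 0.3158
Since ρ = 0.3158 < 1, system is stable.
Offered load a = λ/μ = cρ = 9.0/5.7 = 1.5789
P₀ = [ Σₙ₌₀^4 aⁿ/n! + a^5/(5!(1-ρ)) ]⁻¹
Σ = a^0/0! + a^1/1! + a^2/2! + a^3/3! + a^4/4! = 1.0000 + 1.5789 + 1.2465 + 0.6561 + 0.2590 = 4.7405
a^5/(5!(1-ρ)) = 9.8138/(120 × 0.6842) = 0.1195
P₀ = 1/(4.7405 + 0.1195) = 0.2058
Lq = P₀·a^5·ρ / (5!(1-ρ)²) = 0.2058 × 9.8138 × 0.3158 / (120 × 0.4681) = 0.01135
Wq = Lq/λ = 0.01135/9.0 = 0.001261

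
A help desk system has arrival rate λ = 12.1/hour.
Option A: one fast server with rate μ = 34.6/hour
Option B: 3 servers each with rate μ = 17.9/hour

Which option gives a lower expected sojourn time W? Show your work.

Option A: single server μ = 34.6 (M/M/1)
  ρ_A = 12.1/34.6 = 0.3497
  W_A = 1/(μ-λ) = 1/(34.6-12.1) = 1/22.50 = 0.04444

Option B: 3 servers μ = 17.9 (M/M/3)
  ρ_B = λ/(cμ) = 12.1/(3×17.9) = 0.2253
  Offered load a = λ/μ = cρ = 12.1/17.9 = 0.6760
  P₀ = [ Σₙ₌₀^2 aⁿ/n! + a^3/(3!(1-ρ)) ]⁻¹
  Σ = a^0/0! + a^1/1! + a^2/2! = 1.0000 + 0.6760 + 0.2285 = 1.9045
  a^3/(3!(1-ρ)) = 0.308885/(6 × 0.774674) = 0.06645
  P₀ = 1/(1.9045 + 0.06645) = 0.5074
  Lq = P₀·a^3·ρ / (3!(1-ρ)²) = 0.5074 × 0.3089 × 0.2253 / (6 × 0.6001) = 0.009807
  Wq_B = Lq/λ = 0.009807/12.1 = 0.0008105
  W_B = Wq_B + 1/μ = 0.0008105 + 0.05587 = 0.05668

Since W_A = 0.04444 < W_B = 0.05668, Option A (single fast server) has the shorter time in system.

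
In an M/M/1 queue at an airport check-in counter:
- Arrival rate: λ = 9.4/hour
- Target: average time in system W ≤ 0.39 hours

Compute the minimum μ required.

For M/M/1: W = 1/(μ-λ)
Need W ≤ 0.39, so 1/(μ-λ) ≤ 0.39
μ - λ ≥ 1/0.39 = 2.5641
μ ≥ 9.4 + 2.5641 = 11.9641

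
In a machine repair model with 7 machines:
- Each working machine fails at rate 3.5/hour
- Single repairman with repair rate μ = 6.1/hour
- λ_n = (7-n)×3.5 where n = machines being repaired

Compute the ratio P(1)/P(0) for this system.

P(1)/P(0) = ∏_{i=0}^{1-1} λ_i/μ_{i+1}
= (7-0)×3.5/6.1
= 4.0164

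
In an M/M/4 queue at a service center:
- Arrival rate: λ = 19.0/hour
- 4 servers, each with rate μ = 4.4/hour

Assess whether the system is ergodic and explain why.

Stability requires ρ = λ/(cμ) < 1
ρ = 19.0/(4 × 4.4) = 19.0/17.60 = 1.0795
Since 1.0795 ≥ 1, the system is UNSTABLE.
Need c > λ/μ = 19.0/4.4 = 4.32.
Minimum servers needed: c = 5.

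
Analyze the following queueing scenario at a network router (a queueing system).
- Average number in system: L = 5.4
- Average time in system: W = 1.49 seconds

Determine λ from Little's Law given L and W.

Little's Law: L = λW, so λ = L/W
λ = 5.4/1.49 = 3.6242 packets/second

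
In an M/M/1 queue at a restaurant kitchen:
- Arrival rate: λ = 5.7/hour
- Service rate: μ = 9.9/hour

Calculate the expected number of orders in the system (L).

ρ = λ/μ = 5.7/9.9 = 0.5758
For M/M/1: L = λ/(μ-λ)
L = 5.7/(9.9-5.7) = 5.7/4.20
L = 1.3571 orders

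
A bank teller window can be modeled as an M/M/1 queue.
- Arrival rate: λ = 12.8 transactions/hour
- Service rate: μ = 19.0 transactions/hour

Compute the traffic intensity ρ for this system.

Server utilization: ρ = λ/μ
ρ = 12.8/19.0 = 0.6737
The server is busy 67.37% of the time.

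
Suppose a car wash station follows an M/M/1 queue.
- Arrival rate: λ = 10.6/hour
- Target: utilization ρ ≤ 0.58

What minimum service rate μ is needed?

ρ = λ/μ, so μ = λ/ρ
μ ≥ 10.6/0.58 = 18.2759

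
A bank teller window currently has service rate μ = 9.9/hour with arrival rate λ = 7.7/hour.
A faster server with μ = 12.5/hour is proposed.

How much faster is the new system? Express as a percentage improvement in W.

System 1: ρ₁ = 7.7/9.9 = 0.7778, W₁ = 1/(9.9-7.7) = 0.4545
System 2: ρ₂ = 7.7/12.5 = 0.6160, W₂ = 1/(12.5-7.7) = 0.2083
Improvement: (W₁-W₂)/W₁ = (0.4545-0.2083)/0.4545 = 54.17%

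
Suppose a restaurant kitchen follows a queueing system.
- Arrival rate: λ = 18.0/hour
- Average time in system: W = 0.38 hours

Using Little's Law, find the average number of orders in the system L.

Little's Law: L = λW
L = 18.0 × 0.38 = 6.8400 orders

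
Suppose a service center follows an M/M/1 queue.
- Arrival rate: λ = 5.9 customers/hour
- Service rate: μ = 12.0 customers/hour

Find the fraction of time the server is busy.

Server utilization: ρ = λ/μ
ρ = 5.9/12.0 = 0.4917
The server is busy 49.17% of the time.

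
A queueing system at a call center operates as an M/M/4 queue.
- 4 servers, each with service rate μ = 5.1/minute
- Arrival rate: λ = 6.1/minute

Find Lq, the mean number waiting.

Traffic intensity: ρ = λ/(cμ) = 6.1/(4×5.1) = 0.2990
Since ρ = 0.2990 < 1, system is stable.
Offered load a = λ/μ = cρ = 6.1/5.1 = 1.1961
P₀ = [ Σₙ₌₀^3 aⁿ/n! + a^4/(4!(1-ρ)) ]⁻¹
Σ = a^0/0! + a^1/1! + a^2/2! + a^3/3! = 1.0000 + 1.1961 + 0.7153 + 0.2852 = 3.1966
a^4/(4!(1-ρ)) = 2.0466/(24 × 0.70098) = 0.1217
P₀ = 1/(3.1966 + 0.1217) = 0.3014
Lq = P₀·a^4·ρ / (4!(1-ρ)²) = 0.3014 × 2.0466 × 0.2990 / (24 × 0.4914) = 0.01564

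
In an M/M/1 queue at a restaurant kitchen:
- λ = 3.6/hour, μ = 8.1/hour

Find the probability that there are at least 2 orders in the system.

ρ = λ/μ = 3.6/8.1 = 0.4444
P(N ≥ n) = ρⁿ
P(N ≥ 2) = 0.4444^2
P(N ≥ 2) = 0.1975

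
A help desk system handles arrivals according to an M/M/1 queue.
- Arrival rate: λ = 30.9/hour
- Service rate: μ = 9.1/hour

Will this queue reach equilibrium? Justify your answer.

Stability requires ρ = λ/(cμ) < 1
ρ = 30.9/(1 × 9.1) = 30.9/9.10 = 3.3956
Since 3.3956 ≥ 1, the system is UNSTABLE.
Queue grows without bound. Need μ > λ = 30.9.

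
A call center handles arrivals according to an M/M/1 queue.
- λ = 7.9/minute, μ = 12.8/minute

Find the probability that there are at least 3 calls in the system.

ρ = λ/μ = 7.9/12.8 = 0.6172
P(N ≥ n) = ρⁿ
P(N ≥ 3) = 0.6172^3
P(N ≥ 3) = 0.2351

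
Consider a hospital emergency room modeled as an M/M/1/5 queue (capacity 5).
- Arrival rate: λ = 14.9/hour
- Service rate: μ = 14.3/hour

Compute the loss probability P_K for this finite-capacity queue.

ρ = λ/μ = 14.9/14.3 = 1.04196
P₀ = (1-ρ)/(1-ρ^(K+1)) = (1-1.04196)/(1-1.04196^6) = -0.04196/-0.2797 = 0.1500
P_K = P₀×ρ^K = 0.1500 × 1.04196^5 = 0.1500 × 1.2282 = 0.1842
Blocking probability = 18.42%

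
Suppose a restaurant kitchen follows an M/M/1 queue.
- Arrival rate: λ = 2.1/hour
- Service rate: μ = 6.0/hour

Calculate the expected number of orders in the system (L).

ρ = λ/μ = 2.1/6.0 = 0.3500
For M/M/1: L = λ/(μ-λ)
L = 2.1/(6.0-2.1) = 2.1/3.90
L = 0.5385 orders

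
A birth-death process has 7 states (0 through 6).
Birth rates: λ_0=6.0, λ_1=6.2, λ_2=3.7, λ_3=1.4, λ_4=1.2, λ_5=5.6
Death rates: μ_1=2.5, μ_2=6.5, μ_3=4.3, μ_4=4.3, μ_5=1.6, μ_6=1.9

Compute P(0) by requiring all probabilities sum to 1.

Ratios P(n)/P(0) = (λ₀···λₙ₋₁)/(μ₁···μₙ):
P(1)/P(0) = (6.0)/(2.5) = 2.4000
P(2)/P(0) = (6.0×6.2)/(2.5×6.5) = 2.2892
P(3)/P(0) = (6.0×6.2×3.7)/(2.5×6.5×4.3) = 1.9698
P(4)/P(0) = (6.0×6.2×3.7×1.4)/(2.5×6.5×4.3×4.3) = 0.6413
P(5)/P(0) = (6.0×6.2×3.7×1.4×1.2)/(2.5×6.5×4.3×4.3×1.6) = 0.4810
P(6)/P(0) = (6.0×6.2×3.7×1.4×1.2×5.6)/(2.5×6.5×4.3×4.3×1.6×1.9) = 1.4177

Normalization: ∑ P(n) = 1
P(0) × (1.0000 + 2.4000 + 2.2892 + 1.9698 + 0.6413 + 0.4810 + 1.4177) = 1
P(0) × 10.1990 = 1
P(0) = 1/10.1990 = 0.09805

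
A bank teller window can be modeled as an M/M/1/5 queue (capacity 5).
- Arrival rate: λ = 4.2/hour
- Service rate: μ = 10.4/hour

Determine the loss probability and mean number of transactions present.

ρ = λ/μ = 4.2/10.4 = 0.403846
P₀ = (1-ρ)/(1-ρ^(K+1)) = (1-0.403846)/(1-0.403846^6) = 0.5962/0.9957 = 0.5988
P_K = P₀×ρ^K = 0.59875 × 0.403846^5 = 0.59875 × 0.010742 = 0.006432
Blocking probability P_5 = 0.006432 (0.64%)
L = ρ[1 - (K+1)ρ^K + Kρ^(K+1)] / [(1-ρ)(1-ρ^(K+1))]
L = 0.403846 × (1 - 6×0.01074 + 5×0.004338) / ((1 - 0.403846) × (1 - 0.004338)) = 0.6513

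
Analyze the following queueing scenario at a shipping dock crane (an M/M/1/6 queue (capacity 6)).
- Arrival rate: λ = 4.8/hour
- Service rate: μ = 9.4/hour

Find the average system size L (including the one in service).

ρ = λ/μ = 4.8/9.4 = 0.51064
P₀ = (1-ρ)/(1-ρ^(K+1)) = (1-0.51064)/(1-0.51064^7) = 0.48936/0.99095 = 0.4938
P_K = P₀×ρ^K = 0.4938 × 0.51064^6 = 0.4938 × 0.01773 = 0.008755
L = ρ[1 - (K+1)ρ^K + Kρ^(K+1)] / [(1-ρ)(1-ρ^(K+1))]
L = 0.51064 × (1 - 7×0.01773 + 6×0.009053) / ((1 - 0.51064) × (1 - 0.009053)) = 0.9795 containers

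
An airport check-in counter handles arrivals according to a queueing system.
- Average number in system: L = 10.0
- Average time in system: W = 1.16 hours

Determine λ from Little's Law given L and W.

Little's Law: L = λW, so λ = L/W
λ = 10.0/1.16 = 8.6207 passengers/hour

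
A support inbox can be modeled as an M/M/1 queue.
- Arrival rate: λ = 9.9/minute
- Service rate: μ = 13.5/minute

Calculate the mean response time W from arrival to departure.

First, compute utilization: ρ = λ/μ = 9.9/13.5 = 0.7333
For M/M/1: W = 1/(μ-λ)
W = 1/(13.5-9.9) = 1/3.60
W = 0.2778 minutes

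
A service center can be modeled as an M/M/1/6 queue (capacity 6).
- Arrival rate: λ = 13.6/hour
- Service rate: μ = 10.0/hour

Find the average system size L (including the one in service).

ρ = λ/μ = 13.6/10.0 = 1.3600
P₀ = (1-ρ)/(1-ρ^(K+1)) = (1-1.3600)/(1-1.3600^7) = -0.3600/-7.6054 = 0.04733
P_K = P₀×ρ^K = 0.04733 × 1.3600^6 = 0.04733 × 6.3275 = 0.2995
L = ρ[1 - (K+1)ρ^K + Kρ^(K+1)] / [(1-ρ)(1-ρ^(K+1))]
L = 1.3600 × (1 - 7×6.3275 + 6×8.6054) / ((1 - 1.3600) × (1 - 8.6054)) = 4.1426 customers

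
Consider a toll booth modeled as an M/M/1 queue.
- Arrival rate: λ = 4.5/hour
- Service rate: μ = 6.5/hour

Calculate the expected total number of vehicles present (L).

ρ = λ/μ = 4.5/6.5 = 0.6923
For M/M/1: L = λ/(μ-λ)
L = 4.5/(6.5-4.5) = 4.5/2.00
L = 2.2500 vehicles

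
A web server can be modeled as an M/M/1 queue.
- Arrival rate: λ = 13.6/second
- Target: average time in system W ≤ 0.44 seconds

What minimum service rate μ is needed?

For M/M/1: W = 1/(μ-λ)
Need W ≤ 0.44, so 1/(μ-λ) ≤ 0.44
μ - λ ≥ 1/0.44 = 2.2727
μ ≥ 13.6 + 2.2727 = 15.8727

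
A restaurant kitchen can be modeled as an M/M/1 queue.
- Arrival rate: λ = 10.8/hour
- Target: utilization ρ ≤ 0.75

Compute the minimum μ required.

ρ = λ/μ, so μ = λ/ρ
μ ≥ 10.8/0.75 = 14.4000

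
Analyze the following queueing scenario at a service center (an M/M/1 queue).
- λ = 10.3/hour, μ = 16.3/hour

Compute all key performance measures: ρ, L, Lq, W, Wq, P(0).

Step 1: ρ = λ/μ = 10.3/16.3 = 0.6319
Step 2: L = λ/(μ-λ) = 10.3/6.00 = 1.7167
Step 3: Lq = λ²/(μ(μ-λ)) = 106.09/(16.3×6.00) = 1.0848
Step 4: W = 1/(μ-λ) = 1/6.00 = 0.16667
Step 5: Wq = λ/(μ(μ-λ)) = 10.3/(16.3×6.00) = 0.1053
Step 6: P(0) = 1-ρ = 0.3681
Verify: L = λW = 10.3×0.16667 = 1.7167 ✔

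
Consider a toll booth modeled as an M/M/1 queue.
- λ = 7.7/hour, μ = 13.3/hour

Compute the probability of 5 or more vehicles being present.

ρ = λ/μ = 7.7/13.3 = 0.57895
P(N ≥ n) = ρⁿ
P(N ≥ 5) = 0.57895^5
P(N ≥ 5) = 0.06504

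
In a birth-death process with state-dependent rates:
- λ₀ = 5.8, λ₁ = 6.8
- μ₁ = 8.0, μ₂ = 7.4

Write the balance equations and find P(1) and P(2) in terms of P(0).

Balance equations:
State 0: λ₀P₀ = μ₁P₁ → P₁ = (λ₀/μ₁)P₀ = (5.8/8.0)P₀ = 0.7250P₀
State 1: P₂ = (λ₀λ₁)/(μ₁μ₂)P₀ = (5.8×6.8)/(8.0×7.4)P₀ = 0.6662P₀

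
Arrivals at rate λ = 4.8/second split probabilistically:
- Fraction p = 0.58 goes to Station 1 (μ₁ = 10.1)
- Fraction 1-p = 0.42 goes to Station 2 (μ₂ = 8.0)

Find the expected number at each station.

Effective rates: λ₁ = 4.8×0.58 = 2.784, λ₂ = 4.8×0.42 = 2.016
Station 1: ρ₁ = 2.784/10.1 = 0.2756, L₁ = ρ₁/(1-ρ₁) = 0.2756/(1-0.2756) = 0.3805
Station 2: ρ₂ = 2.016/8.0 = 0.2520, L₂ = ρ₂/(1-ρ₂) = 0.2520/(1-0.2520) = 0.3369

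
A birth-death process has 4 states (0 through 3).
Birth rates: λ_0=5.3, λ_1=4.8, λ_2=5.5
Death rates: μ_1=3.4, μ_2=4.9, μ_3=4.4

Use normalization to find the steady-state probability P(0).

Ratios P(n)/P(0) = (λ₀···λₙ₋₁)/(μ₁···μₙ):
P(1)/P(0) = (5.3)/(3.4) = 1.5588
P(2)/P(0) = (5.3×4.8)/(3.4×4.9) = 1.5270
P(3)/P(0) = (5.3×4.8×5.5)/(3.4×4.9×4.4) = 1.9088

Normalization: ∑ P(n) = 1
P(0) × (1.0000 + 1.5588 + 1.5270 + 1.9088) = 1
P(0) × 5.9946 = 1
P(0) = 1/5.9946 = 0.1668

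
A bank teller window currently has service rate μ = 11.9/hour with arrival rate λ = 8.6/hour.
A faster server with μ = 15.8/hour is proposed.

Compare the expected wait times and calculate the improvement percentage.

System 1: ρ₁ = 8.6/11.9 = 0.7227, W₁ = 1/(11.9-8.6) = 0.30303
System 2: ρ₂ = 8.6/15.8 = 0.5443, W₂ = 1/(15.8-8.6) = 0.13889
Improvement: (W₁-W₂)/W₁ = (0.30303-0.13889)/0.30303 = 54.17%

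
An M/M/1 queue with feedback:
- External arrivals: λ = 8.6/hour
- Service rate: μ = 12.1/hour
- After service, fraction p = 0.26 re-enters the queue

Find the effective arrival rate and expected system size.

Effective arrival rate: λ_eff = λ/(1-p) = 8.6/(1-0.26) = 8.6/0.74 = 11.621622
ρ = λ_eff/μ = 11.621622/12.1 = 0.9604646
L = ρ/(1-ρ) = 0.9604646/(1-0.9604646) = 24.2938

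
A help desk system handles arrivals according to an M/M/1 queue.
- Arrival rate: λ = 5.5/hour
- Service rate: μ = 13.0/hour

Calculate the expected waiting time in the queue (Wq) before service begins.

First, compute utilization: ρ = λ/μ = 5.5/13.0 = 0.4231
For M/M/1: Wq = λ/(μ(μ-λ))
Wq = 5.5/(13.0 × (13.0-5.5))
Wq = 5.5/(13.0 × 7.50)
Wq = 0.05641 hours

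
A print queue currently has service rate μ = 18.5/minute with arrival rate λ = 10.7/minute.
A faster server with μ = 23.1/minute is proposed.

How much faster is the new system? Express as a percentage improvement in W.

System 1: ρ₁ = 10.7/18.5 = 0.5784, W₁ = 1/(18.5-10.7) = 0.12821
System 2: ρ₂ = 10.7/23.1 = 0.4632, W₂ = 1/(23.1-10.7) = 0.080645
Improvement: (W₁-W₂)/W₁ = (0.12821-0.080645)/0.12821 = 37.10%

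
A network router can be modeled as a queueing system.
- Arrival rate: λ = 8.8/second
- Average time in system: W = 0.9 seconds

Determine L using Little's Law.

Little's Law: L = λW
L = 8.8 × 0.9 = 7.9200 packets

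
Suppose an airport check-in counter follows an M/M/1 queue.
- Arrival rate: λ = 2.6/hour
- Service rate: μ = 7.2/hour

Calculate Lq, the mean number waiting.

ρ = λ/μ = 2.6/7.2 = 0.3611
For M/M/1: Lq = λ²/(μ(μ-λ))
Lq = 6.76/(7.2 × 4.60)
Lq = 0.2041 passengers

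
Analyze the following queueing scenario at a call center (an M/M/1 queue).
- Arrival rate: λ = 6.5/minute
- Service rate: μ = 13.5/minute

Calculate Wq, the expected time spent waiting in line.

First, compute utilization: ρ = λ/μ = 6.5/13.5 = 0.4815
For M/M/1: Wq = λ/(μ(μ-λ))
Wq = 6.5/(13.5 × (13.5-6.5))
Wq = 6.5/(13.5 × 7.00)
Wq = 0.06878 minutes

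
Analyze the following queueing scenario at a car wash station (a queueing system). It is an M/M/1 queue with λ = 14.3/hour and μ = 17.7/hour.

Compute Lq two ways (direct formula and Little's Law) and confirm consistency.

Method 1 (direct): Lq = λ²/(μ(μ-λ)) = 204.49/(17.7 × 3.40) = 3.3980

Method 2 (Little's Law):
W = 1/(μ-λ) = 1/3.40 = 0.29412
Wq = W - 1/μ = 0.29412 - 0.056497 = 0.23762
Lq = λWq = 14.3 × 0.23762 = 3.3980 ✔ (matches Method 1)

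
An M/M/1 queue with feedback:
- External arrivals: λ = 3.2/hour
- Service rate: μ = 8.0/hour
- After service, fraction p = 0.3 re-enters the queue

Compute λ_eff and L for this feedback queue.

Effective arrival rate: λ_eff = λ/(1-p) = 3.2/(1-0.3) = 3.2/0.70 = 4.57143
ρ = λ_eff/μ = 4.57143/8.0 = 0.57143
L = ρ/(1-ρ) = 0.57143/(1-0.57143) = 1.3333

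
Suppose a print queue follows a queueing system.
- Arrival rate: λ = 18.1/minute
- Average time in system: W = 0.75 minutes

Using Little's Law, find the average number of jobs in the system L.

Little's Law: L = λW
L = 18.1 × 0.75 = 13.5750 jobs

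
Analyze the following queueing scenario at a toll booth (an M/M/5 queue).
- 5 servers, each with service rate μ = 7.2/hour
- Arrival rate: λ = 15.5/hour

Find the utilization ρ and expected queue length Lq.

Traffic intensity: ρ = λ/(cμ) = 15.5/(5×7.2) = 0.4306
Since ρ = 0.4306 < 1, system is stable.
Offered load a = λ/μ = cρ = 15.5/7.2 = 2.1528
P₀ = [ Σₙ₌₀^4 aⁿ/n! + a^5/(5!(1-ρ)) ]⁻¹
Σ = a^0/0! + a^1/1! + a^2/2! + a^3/3! + a^4/4! = 1.00000 + 2.15278 + 2.31723 + 1.66282 + 0.894923 = 8.0278
a^5/(5!(1-ρ)) = 46.2377/(120 × 0.569444) = 0.6766
P₀ = 1/(8.0278 + 0.6766) = 0.1149
Lq = P₀·a^5·ρ / (5!(1-ρ)²) = 0.1149 × 46.2377 × 0.4306 / (120 × 0.3243) = 0.05878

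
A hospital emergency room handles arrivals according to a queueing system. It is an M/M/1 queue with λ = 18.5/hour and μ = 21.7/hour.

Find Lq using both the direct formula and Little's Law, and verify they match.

Method 1 (direct): Lq = λ²/(μ(μ-λ)) = 342.25/(21.7 × 3.20) = 4.9287

Method 2 (Little's Law):
W = 1/(μ-λ) = 1/3.20 = 0.31250
Wq = W - 1/μ = 0.31250 - 0.046083 = 0.266417
Lq = λWq = 18.5 × 0.266417 = 4.9287 ✔ (matches Method 1)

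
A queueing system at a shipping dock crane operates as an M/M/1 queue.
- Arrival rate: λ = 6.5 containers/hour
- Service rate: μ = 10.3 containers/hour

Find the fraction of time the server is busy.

Server utilization: ρ = λ/μ
ρ = 6.5/10.3 = 0.6311
The server is busy 63.11% of the time.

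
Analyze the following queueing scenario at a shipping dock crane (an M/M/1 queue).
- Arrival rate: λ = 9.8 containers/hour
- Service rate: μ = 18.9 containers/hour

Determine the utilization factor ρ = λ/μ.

Server utilization: ρ = λ/μ
ρ = 9.8/18.9 = 0.5185
The server is busy 51.85% of the time.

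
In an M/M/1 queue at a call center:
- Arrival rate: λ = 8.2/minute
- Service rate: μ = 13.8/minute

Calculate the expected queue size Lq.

ρ = λ/μ = 8.2/13.8 = 0.5942
For M/M/1: Lq = λ²/(μ(μ-λ))
Lq = 67.24/(13.8 × 5.60)
Lq = 0.8701 calls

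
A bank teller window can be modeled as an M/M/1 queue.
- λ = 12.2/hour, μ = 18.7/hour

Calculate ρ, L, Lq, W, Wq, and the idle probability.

Step 1: ρ = λ/μ = 12.2/18.7 = 0.6524
Step 2: L = λ/(μ-λ) = 12.2/6.50 = 1.8769
Step 3: Lq = λ²/(μ(μ-λ)) = 148.84/(18.7×6.50) = 1.2245
Step 4: W = 1/(μ-λ) = 1/6.50 = 0.153846
Step 5: Wq = λ/(μ(μ-λ)) = 12.2/(18.7×6.50) = 0.1004
Step 6: P(0) = 1-ρ = 0.3476
Verify: L = λW = 12.2×0.153846 = 1.8769 ✔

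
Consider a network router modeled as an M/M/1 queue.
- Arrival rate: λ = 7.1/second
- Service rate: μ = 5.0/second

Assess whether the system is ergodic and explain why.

Stability requires ρ = λ/(cμ) < 1
ρ = 7.1/(1 × 5.0) = 7.1/5.00 = 1.4200
Since 1.4200 ≥ 1, the system is UNSTABLE.
Queue grows without bound. Need μ > λ = 7.1.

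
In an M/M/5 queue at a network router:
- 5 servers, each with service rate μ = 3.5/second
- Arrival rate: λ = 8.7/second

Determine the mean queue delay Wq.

Traffic intensity: ρ = λ/(cμ) = 8.7/(5×3.5) = 0.4971
Since ρ = 0.4971 < 1, system is stable.
Offered load a = λ/μ = cρ = 8.7/3.5 = 2.4857
P₀ = [ Σₙ₌₀^4 aⁿ/n! + a^5/(5!(1-ρ)) ]⁻¹
Σ = a^0/0! + a^1/1! + a^2/2! + a^3/3! + a^4/4! = 1.0000 + 2.4857 + 3.0894 + 2.5598 + 1.5907 = 10.7256
a^5/(5!(1-ρ)) = 94.8978/(120 × 0.50286) = 1.5726
P₀ = 1/(10.7256 + 1.5726) = 0.08131
Lq = P₀·a^5·ρ / (5!(1-ρ)²) = 0.08131 × 94.8978 × 0.4971 / (120 × 0.2529) = 0.1264
Wq = Lq/λ = 0.1264/8.7 = 0.01453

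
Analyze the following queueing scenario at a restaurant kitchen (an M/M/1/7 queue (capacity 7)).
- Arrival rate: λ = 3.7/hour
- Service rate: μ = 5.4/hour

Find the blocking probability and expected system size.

ρ = λ/μ = 3.7/5.4 = 0.68519
P₀ = (1-ρ)/(1-ρ^(K+1)) = (1-0.68519)/(1-0.68519^8) = 0.3148/0.9514 = 0.3309
P_K = P₀×ρ^K = 0.3309 × 0.68519^7 = 0.3309 × 0.07091 = 0.02346
Blocking probability P_7 = 0.02346 (2.35%)
L = ρ[1 - (K+1)ρ^K + Kρ^(K+1)] / [(1-ρ)(1-ρ^(K+1))]
L = 0.68519 × (1 - 8×0.070905 + 7×0.048583) / ((1 - 0.68519) × (1 - 0.048583)) = 1.7680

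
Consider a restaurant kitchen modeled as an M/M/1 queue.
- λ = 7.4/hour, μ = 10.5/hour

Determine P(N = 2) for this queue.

ρ = λ/μ = 7.4/10.5 = 0.7048
P(n) = (1-ρ)ρⁿ
P(2) = (1-0.7048) × 0.7048^2
P(2) = 0.2952 × 0.4967
P(2) = 0.1466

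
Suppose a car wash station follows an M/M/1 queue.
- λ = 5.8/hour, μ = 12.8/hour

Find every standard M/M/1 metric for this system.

Step 1: ρ = λ/μ = 5.8/12.8 = 0.4531
Step 2: L = λ/(μ-λ) = 5.8/7.00 = 0.8286
Step 3: Lq = λ²/(μ(μ-λ)) = 33.64/(12.8×7.00) = 0.3754
Step 4: W = 1/(μ-λ) = 1/7.00 = 0.14286
Step 5: Wq = λ/(μ(μ-λ)) = 5.8/(12.8×7.00) = 0.06473
Step 6: P(0) = 1-ρ = 0.5469
Verify: L = λW = 5.8×0.14286 = 0.8286 ✔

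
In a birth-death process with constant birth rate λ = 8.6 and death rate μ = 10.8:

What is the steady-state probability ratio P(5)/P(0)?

For constant rates: P(n)/P(0) = (λ/μ)^n
P(5)/P(0) = (8.6/10.8)^5 = 0.7963^5 = 0.3202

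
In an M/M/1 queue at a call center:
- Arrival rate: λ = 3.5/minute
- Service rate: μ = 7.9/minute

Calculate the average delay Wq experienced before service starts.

First, compute utilization: ρ = λ/μ = 3.5/7.9 = 0.4430
For M/M/1: Wq = λ/(μ(μ-λ))
Wq = 3.5/(7.9 × (7.9-3.5))
Wq = 3.5/(7.9 × 4.40)
Wq = 0.1007 minutes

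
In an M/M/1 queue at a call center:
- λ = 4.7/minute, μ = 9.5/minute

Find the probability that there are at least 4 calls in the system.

ρ = λ/μ = 4.7/9.5 = 0.49474
P(N ≥ n) = ρⁿ
P(N ≥ 4) = 0.49474^4
P(N ≥ 4) = 0.05991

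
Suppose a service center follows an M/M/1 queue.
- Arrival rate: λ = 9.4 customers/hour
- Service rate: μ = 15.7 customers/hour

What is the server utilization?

Server utilization: ρ = λ/μ
ρ = 9.4/15.7 = 0.5987
The server is busy 59.87% of the time.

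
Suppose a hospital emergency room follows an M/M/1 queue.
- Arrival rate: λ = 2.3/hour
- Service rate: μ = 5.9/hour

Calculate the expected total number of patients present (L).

ρ = λ/μ = 2.3/5.9 = 0.3898
For M/M/1: L = λ/(μ-λ)
L = 2.3/(5.9-2.3) = 2.3/3.60
L = 0.6389 patients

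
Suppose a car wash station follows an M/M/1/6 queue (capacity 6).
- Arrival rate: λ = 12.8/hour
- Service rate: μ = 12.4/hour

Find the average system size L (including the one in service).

ρ = λ/μ = 12.8/12.4 = 1.03226
P₀ = (1-ρ)/(1-ρ^(K+1)) = (1-1.03226)/(1-1.03226^7) = -0.03226/-0.2489 = 0.1296
P_K = P₀×ρ^K = 0.1296 × 1.03226^6 = 0.1296 × 1.2099 = 0.1568
L = ρ[1 - (K+1)ρ^K + Kρ^(K+1)] / [(1-ρ)(1-ρ^(K+1))]
L = 1.03226 × (1 - 7×1.2098585 + 6×1.2488886) / ((1 - 1.03226) × (1 - 1.2488886)) = 3.1269 cars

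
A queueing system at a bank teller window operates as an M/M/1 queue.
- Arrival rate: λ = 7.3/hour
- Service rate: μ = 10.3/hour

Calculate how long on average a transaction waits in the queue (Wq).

First, compute utilization: ρ = λ/μ = 7.3/10.3 = 0.7087
For M/M/1: Wq = λ/(μ(μ-λ))
Wq = 7.3/(10.3 × (10.3-7.3))
Wq = 7.3/(10.3 × 3.00)
Wq = 0.2362 hours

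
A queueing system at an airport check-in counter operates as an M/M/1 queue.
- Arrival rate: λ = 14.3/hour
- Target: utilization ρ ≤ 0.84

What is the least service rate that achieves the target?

ρ = λ/μ, so μ = λ/ρ
μ ≥ 14.3/0.84 = 17.0238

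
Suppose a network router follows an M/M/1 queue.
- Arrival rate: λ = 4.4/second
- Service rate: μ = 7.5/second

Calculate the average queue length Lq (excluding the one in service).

ρ = λ/μ = 4.4/7.5 = 0.5867
For M/M/1: Lq = λ²/(μ(μ-λ))
Lq = 19.36/(7.5 × 3.10)
Lq = 0.8327 packets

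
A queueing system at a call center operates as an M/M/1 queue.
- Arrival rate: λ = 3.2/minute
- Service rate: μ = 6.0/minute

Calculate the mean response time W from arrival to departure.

First, compute utilization: ρ = λ/μ = 3.2/6.0 = 0.5333
For M/M/1: W = 1/(μ-λ)
W = 1/(6.0-3.2) = 1/2.80
W = 0.3571 minutes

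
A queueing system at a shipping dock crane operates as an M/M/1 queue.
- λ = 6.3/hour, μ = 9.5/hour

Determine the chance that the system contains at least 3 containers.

ρ = λ/μ = 6.3/9.5 = 0.66316
P(N ≥ n) = ρⁿ
P(N ≥ 3) = 0.66316^3
P(N ≥ 3) = 0.2916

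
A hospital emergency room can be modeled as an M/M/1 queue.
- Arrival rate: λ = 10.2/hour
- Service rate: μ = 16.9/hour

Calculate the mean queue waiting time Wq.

First, compute utilization: ρ = λ/μ = 10.2/16.9 = 0.6036
For M/M/1: Wq = λ/(μ(μ-λ))
Wq = 10.2/(16.9 × (16.9-10.2))
Wq = 10.2/(16.9 × 6.70)
Wq = 0.09008 hours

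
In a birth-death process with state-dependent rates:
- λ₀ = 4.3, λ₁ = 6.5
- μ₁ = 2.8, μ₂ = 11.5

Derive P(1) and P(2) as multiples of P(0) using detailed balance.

Balance equations:
State 0: λ₀P₀ = μ₁P₁ → P₁ = (λ₀/μ₁)P₀ = (4.3/2.8)P₀ = 1.5357P₀
State 1: P₂ = (λ₀λ₁)/(μ₁μ₂)P₀ = (4.3×6.5)/(2.8×11.5)P₀ = 0.8680P₀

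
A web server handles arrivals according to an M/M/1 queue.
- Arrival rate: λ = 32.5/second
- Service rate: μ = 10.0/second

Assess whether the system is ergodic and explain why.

Stability requires ρ = λ/(cμ) < 1
ρ = 32.5/(1 × 10.0) = 32.5/10.00 = 3.2500
Since 3.2500 ≥ 1, the system is UNSTABLE.
Queue grows without bound. Need μ > λ = 32.5.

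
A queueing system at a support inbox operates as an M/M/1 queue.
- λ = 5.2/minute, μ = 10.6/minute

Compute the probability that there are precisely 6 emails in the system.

ρ = λ/μ = 5.2/10.6 = 0.490566
P(n) = (1-ρ)ρⁿ
P(6) = (1-0.490566) × 0.490566^6
P(6) = 0.50943 × 0.013937
P(6) = 0.007100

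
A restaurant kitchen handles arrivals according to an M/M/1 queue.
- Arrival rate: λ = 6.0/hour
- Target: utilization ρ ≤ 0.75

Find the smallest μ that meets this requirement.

ρ = λ/μ, so μ = λ/ρ
μ ≥ 6.0/0.75 = 8.0000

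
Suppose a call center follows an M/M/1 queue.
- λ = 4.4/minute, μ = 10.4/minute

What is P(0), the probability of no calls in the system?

ρ = λ/μ = 4.4/10.4 = 0.4231
P(0) = 1 - ρ = 1 - 0.4231 = 0.5769
The server is idle 57.69% of the time.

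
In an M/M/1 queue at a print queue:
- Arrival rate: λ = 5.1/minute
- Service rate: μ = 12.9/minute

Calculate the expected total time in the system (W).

First, compute utilization: ρ = λ/μ = 5.1/12.9 = 0.3953
For M/M/1: W = 1/(μ-λ)
W = 1/(12.9-5.1) = 1/7.80
W = 0.1282 minutes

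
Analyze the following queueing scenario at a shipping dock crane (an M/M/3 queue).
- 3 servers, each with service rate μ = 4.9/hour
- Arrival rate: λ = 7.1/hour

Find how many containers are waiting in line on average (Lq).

Traffic intensity: ρ = λ/(cμ) = 7.1/(3×4.9) = 0.4830
Since ρ = 0.4830 < 1, system is stable.
Offered load a = λ/μ = cρ = 7.1/4.9 = 1.4490
P₀ = [ Σₙ₌₀^2 aⁿ/n! + a^3/(3!(1-ρ)) ]⁻¹
Σ = a^0/0! + a^1/1! + a^2/2! = 1.0000 + 1.4490 + 1.0498 = 3.4988
a^3/(3!(1-ρ)) = 3.0422/(6 × 0.5170) = 0.9807
P₀ = 1/(3.4988 + 0.9807) = 0.2232
Lq = P₀·a^3·ρ / (3!(1-ρ)²) = 0.2232 × 3.0422 × 0.4830 / (6 × 0.2673) = 0.2045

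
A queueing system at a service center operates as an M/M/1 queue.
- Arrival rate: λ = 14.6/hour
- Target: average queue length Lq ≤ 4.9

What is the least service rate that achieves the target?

For M/M/1: Lq = λ²/(μ(μ-λ))
Need Lq ≤ 4.9, i.e. μ(μ-λ) ≥ λ²/4.9
μ² - 14.6μ - 213.16/4.9 ≥ 0  →  μ² - 14.6μ - 43.50204 ≥ 0
Quadratic formula (positive root): μ = [λ + √(λ² + 4×43.50204)]/2
Discriminant: 213.16 + 4×43.50204 = 387.1682, √387.1682 = 19.6766
μ ≥ (14.6 + 19.6766)/2 = 17.1383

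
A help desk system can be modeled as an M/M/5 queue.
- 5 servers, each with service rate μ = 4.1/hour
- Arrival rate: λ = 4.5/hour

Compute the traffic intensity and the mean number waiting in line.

Traffic intensity: ρ = λ/(cμ) = 4.5/(5×4.1) = 0.2195
Since ρ = 0.2195 < 1, system is stable.
Offered load a = λ/μ = cρ = 4.5/4.1 = 1.0976
P₀ = [ Σₙ₌₀^4 aⁿ/n! + a^5/(5!(1-ρ)) ]⁻¹
Σ = a^0/0! + a^1/1! + a^2/2! + a^3/3! + a^4/4! = 1.0000 + 1.0976 + 0.60232 + 0.22036 + 0.060465 = 2.9807
a^5/(5!(1-ρ)) = 1.5927/(120 × 0.7805) = 0.01701
P₀ = 1/(2.9807 + 0.01701) = 0.3336
Lq = P₀·a^5·ρ / (5!(1-ρ)²) = 0.333588 × 1.59273 × 0.219512 / (120 × 0.609161) = 0.001596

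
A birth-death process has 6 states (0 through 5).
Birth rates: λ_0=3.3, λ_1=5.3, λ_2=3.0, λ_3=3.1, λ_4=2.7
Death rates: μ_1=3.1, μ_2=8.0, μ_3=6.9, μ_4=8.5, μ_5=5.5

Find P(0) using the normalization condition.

Ratios P(n)/P(0) = (λ₀···λₙ₋₁)/(μ₁···μₙ):
P(1)/P(0) = (3.3)/(3.1) = 1.0645
P(2)/P(0) = (3.3×5.3)/(3.1×8.0) = 0.70524
P(3)/P(0) = (3.3×5.3×3.0)/(3.1×8.0×6.9) = 0.30663
P(4)/P(0) = (3.3×5.3×3.0×3.1)/(3.1×8.0×6.9×8.5) = 0.11183
P(5)/P(0) = (3.3×5.3×3.0×3.1×2.7)/(3.1×8.0×6.9×8.5×5.5) = 0.054898

Normalization: ∑ P(n) = 1
P(0) × (1.0000 + 1.0645 + 0.70524 + 0.30663 + 0.11183 + 0.054898) = 1
P(0) × 3.2431 = 1
P(0) = 1/3.2431 = 0.3083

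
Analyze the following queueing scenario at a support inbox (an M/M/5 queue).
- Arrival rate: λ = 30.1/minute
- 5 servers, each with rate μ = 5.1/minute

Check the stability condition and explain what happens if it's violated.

Stability requires ρ = λ/(cμ) < 1
ρ = 30.1/(5 × 5.1) = 30.1/25.50 = 1.1804
Since 1.1804 ≥ 1, the system is UNSTABLE.
Need c > λ/μ = 30.1/5.1 = 5.90.
Minimum servers needed: c = 6.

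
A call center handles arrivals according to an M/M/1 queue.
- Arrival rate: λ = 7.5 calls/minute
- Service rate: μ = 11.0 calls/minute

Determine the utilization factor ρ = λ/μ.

Server utilization: ρ = λ/μ
ρ = 7.5/11.0 = 0.6818
The server is busy 68.18% of the time.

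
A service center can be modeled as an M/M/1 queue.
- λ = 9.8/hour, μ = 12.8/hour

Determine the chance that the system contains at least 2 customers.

ρ = λ/μ = 9.8/12.8 = 0.76562
P(N ≥ n) = ρⁿ
P(N ≥ 2) = 0.76562^2
P(N ≥ 2) = 0.5862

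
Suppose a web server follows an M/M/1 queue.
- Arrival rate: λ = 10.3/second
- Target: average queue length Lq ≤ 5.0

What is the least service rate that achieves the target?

For M/M/1: Lq = λ²/(μ(μ-λ))
Need Lq ≤ 5.0, i.e. μ(μ-λ) ≥ λ²/5.0
μ² - 10.3μ - 106.09/5.0 ≥ 0  →  μ² - 10.3μ - 21.2180 ≥ 0
Quadratic formula (positive root): μ = [λ + √(λ² + 4×21.2180)]/2
Discriminant: 106.09 + 4×21.2180 = 190.9620, √190.9620 = 13.8189
μ ≥ (10.3 + 13.8189)/2 = 12.0595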